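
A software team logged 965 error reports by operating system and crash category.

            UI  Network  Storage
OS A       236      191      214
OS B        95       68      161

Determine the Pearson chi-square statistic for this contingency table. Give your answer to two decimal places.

24.47

Row totals: 641, 324. Column totals: 331, 259, 375. Grand total N = 965.
Expected counts (row total × column total / N):
  OS A, UI: 641×331/965 = 219.866
  OS A, Network: 641×259/965 = 172.040
  OS A, Storage: 641×375/965 = 249.093
  OS B, UI: 324×331/965 = 111.134
  OS B, Network: 324×259/965 = 86.960
  OS B, Storage: 324×375/965 = 125.907
Contributions (O − E)²/E:
  (236 − 219.866)²/219.866 = 1.1839
  (191 − 172.040)²/172.040 = 2.0895
  (214 − 249.093)²/249.093 = 4.9440
  (95 − 111.134)²/111.134 = 2.3423
  (68 − 86.960)²/86.960 = 4.1339
  (161 − 125.907)²/125.907 = 9.7812
χ² = 1.1839 + 2.0895 + 4.9440 + 2.3423 + 4.1339 + 9.7812 = 24.47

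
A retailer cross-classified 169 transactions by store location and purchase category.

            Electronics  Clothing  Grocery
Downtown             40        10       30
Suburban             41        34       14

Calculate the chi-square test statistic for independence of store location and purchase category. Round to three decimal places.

18.495

Row totals: 80, 89. Column totals: 81, 44, 44. Grand total N = 169.
Expected counts (row total × column total / N):
  Downtown, Electronics: 80×81/169 = 38.3432
  Downtown, Clothing: 80×44/169 = 20.8284
  Downtown, Grocery: 80×44/169 = 20.8284
  Suburban, Electronics: 89×81/169 = 42.6568
  Suburban, Clothing: 89×44/169 = 23.1716
  Suburban, Grocery: 89×44/169 = 23.1716
Contributions (O − E)²/E:
  (40 − 38.3432)²/38.3432 = 0.0716
  (10 − 20.8284)²/20.8284 = 5.6295
  (30 − 20.8284)²/20.8284 = 4.0386
  (41 − 42.6568)²/42.6568 = 0.0644
  (34 − 23.1716)²/23.1716 = 5.0603
  (14 − 23.1716)²/23.1716 = 3.6302
χ² = 0.0716 + 5.6295 + 4.0386 + 0.0644 + 5.0603 + 3.6302 = 18.495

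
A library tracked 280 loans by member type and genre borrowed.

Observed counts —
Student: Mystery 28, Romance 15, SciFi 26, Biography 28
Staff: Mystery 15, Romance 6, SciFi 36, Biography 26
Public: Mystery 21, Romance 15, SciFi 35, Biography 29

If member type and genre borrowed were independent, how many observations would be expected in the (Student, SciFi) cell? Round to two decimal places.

Row total (Student) = 97; column total (SciFi) = 97; grand total N = 280.
Expected count = (row total × column total) / N = 97 × 97 / 280 = 33.60.

33.60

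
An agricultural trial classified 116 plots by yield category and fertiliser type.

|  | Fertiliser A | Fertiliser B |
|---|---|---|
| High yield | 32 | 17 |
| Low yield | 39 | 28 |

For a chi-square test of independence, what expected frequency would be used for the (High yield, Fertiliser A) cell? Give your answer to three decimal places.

29.991

Row total (High yield) = 49; column total (Fertiliser A) = 71; grand total N = 116.
Expected count = (row total × column total) / N = 49 × 71 / 116 = 29.991.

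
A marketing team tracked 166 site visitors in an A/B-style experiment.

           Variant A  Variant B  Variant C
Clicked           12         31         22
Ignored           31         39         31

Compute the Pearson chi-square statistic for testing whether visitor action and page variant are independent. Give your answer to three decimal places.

3.180

Row totals: 65, 101. Column totals: 43, 70, 53. Grand total N = 166.
Expected counts (row total × column total / N):
  Clicked, Variant A: 65×43/166 = 16.8373
  Clicked, Variant B: 65×70/166 = 27.4096
  Clicked, Variant C: 65×53/166 = 20.7530
  Ignored, Variant A: 101×43/166 = 26.1627
  Ignored, Variant B: 101×70/166 = 42.5904
  Ignored, Variant C: 101×53/166 = 32.2470
Contributions (O − E)²/E:
  (12 − 16.8373)²/16.8373 = 1.3897
  (31 − 27.4096)²/27.4096 = 0.4703
  (22 − 20.7530)²/20.7530 = 0.0749
  (31 − 26.1627)²/26.1627 = 0.8944
  (39 − 42.5904)²/42.5904 = 0.3027
  (31 − 32.2470)²/32.2470 = 0.0482
χ² = 1.3897 + 0.4703 + 0.0749 + 0.8944 + 0.3027 + 0.0482 = 3.180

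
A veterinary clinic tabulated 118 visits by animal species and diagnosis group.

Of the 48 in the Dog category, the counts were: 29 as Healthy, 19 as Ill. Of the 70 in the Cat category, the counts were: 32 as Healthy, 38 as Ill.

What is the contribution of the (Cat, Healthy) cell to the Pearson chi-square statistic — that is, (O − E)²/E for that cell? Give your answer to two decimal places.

Row total (Cat) = 70; column total (Healthy) = 61; N = 118.
Expected count E = 70 × 61 / 118 = 36.186.
Contribution = (O − E)²/E = (32 − 36.186)² / 36.186 = 0.48.

0.48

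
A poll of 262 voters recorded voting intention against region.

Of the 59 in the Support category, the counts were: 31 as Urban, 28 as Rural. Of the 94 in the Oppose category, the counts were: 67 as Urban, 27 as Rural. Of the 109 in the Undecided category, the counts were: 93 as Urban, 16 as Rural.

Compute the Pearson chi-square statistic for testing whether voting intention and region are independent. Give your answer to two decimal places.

Row totals: 59, 94, 109. Column totals: 191, 71. Grand total N = 262.
Expected counts (row total × column total / N):
  Support, Urban: 59×191/262 = 43.011
  Support, Rural: 59×71/262 = 15.989
  Oppose, Urban: 94×191/262 = 68.527
  Oppose, Rural: 94×71/262 = 25.473
  Undecided, Urban: 109×191/262 = 79.462
  Undecided, Rural: 109×71/262 = 29.538
Contributions (O − E)²/E:
  (31 − 43.011)²/43.011 = 3.3541
  (28 − 15.989)²/15.989 = 9.0227
  (67 − 68.527)²/68.527 = 0.0340
  (27 − 25.473)²/25.473 = 0.0915
  (93 − 79.462)²/79.462 = 2.3065
  (16 − 29.538)²/29.538 = 6.2048
χ² = 3.3541 + 9.0227 + 0.0340 + 0.0915 + 2.3065 + 6.2048 = 21.01

21.01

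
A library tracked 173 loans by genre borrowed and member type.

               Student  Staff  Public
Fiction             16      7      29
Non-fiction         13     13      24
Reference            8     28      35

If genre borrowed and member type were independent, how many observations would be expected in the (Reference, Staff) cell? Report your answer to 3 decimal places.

Row total (Reference) = 71; column total (Staff) = 48; grand total N = 173.
Expected count = (row total × column total) / N = 71 × 48 / 173 = 19.699.

19.699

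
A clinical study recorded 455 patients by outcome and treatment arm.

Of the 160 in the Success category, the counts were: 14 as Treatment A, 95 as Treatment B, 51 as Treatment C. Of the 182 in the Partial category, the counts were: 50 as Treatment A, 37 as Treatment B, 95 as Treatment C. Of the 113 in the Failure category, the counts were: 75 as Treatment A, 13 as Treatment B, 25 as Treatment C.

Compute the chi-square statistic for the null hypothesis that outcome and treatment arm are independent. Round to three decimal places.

Row totals: 160, 182, 113. Column totals: 139, 145, 171. Grand total N = 455.
Expected counts (row total × column total / N):
  Success, Treatment A: 160×139/455 = 48.8791
  Success, Treatment B: 160×145/455 = 50.9890
  Success, Treatment C: 160×171/455 = 60.1319
  Partial, Treatment A: 182×139/455 = 55.6000
  Partial, Treatment B: 182×145/455 = 58.0000
  Partial, Treatment C: 182×171/455 = 68.4000
  Failure, Treatment A: 113×139/455 = 34.5209
  Failure, Treatment B: 113×145/455 = 36.0110
  Failure, Treatment C: 113×171/455 = 42.4681
Contributions (O − E)²/E:
  (14 − 48.8791)²/48.8791 = 24.8890
  (95 − 50.9890)²/50.9890 = 37.9880
  (51 − 60.1319)²/60.1319 = 1.3868
  (50 − 55.6000)²/55.6000 = 0.5640
  (37 − 58.0000)²/58.0000 = 7.6034
  (95 − 68.4000)²/68.4000 = 10.3444
  (75 − 34.5209)²/34.5209 = 47.4657
  (13 − 36.0110)²/36.0110 = 14.7040
  (25 − 42.4681)²/42.4681 = 7.1850
χ² = 24.8890 + 37.9880 + 1.3868 + 0.5640 + 7.6034 + 10.3444 + 47.4657 + 14.7040 + 7.1850 = 152.130

152.130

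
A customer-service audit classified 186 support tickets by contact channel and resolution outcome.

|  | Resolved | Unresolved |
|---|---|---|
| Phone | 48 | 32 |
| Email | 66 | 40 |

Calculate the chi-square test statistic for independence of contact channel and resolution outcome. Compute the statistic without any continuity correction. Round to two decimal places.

0.10

Row totals: 80, 106. Column totals: 114, 72. Grand total N = 186.
Expected counts (row total × column total / N):
  Phone, Resolved: 80×114/186 = 49.032
  Phone, Unresolved: 80×72/186 = 30.968
  Email, Resolved: 106×114/186 = 64.968
  Email, Unresolved: 106×72/186 = 41.032
Contributions (O − E)²/E:
  (48 − 49.032)²/49.032 = 0.0217
  (32 − 30.968)²/30.968 = 0.0344
  (66 − 64.968)²/64.968 = 0.0164
  (40 − 41.032)²/41.032 = 0.0260
χ² = 0.0217 + 0.0344 + 0.0164 + 0.0260 = 0.10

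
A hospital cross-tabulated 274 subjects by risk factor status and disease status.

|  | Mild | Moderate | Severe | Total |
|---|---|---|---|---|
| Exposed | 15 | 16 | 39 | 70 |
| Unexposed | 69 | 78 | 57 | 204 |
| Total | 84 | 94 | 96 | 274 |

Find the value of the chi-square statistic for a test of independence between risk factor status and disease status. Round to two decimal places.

Grand total N = 274.
Expected counts (row total × column total / N):
  Exposed, Mild: 70×84/274 = 21.4599
  Exposed, Moderate: 70×94/274 = 24.0146
  Exposed, Severe: 70×96/274 = 24.5255
  Unexposed, Mild: 204×84/274 = 62.5401
  Unexposed, Moderate: 204×94/274 = 69.9854
  Unexposed, Severe: 204×96/274 = 71.4745
Contributions (O − E)²/E:
  (15 − 21.4599)²/21.4599 = 1.9446
  (16 − 24.0146)²/24.0146 = 2.6748
  (39 − 24.5255)²/24.5255 = 8.5426
  (69 − 62.5401)²/62.5401 = 0.6673
  (78 − 69.9854)²/69.9854 = 0.9178
  (57 − 71.4745)²/71.4745 = 2.9313
χ² = 1.9446 + 2.6748 + 8.5426 + 0.6673 + 0.9178 + 2.9313 = 17.68

17.68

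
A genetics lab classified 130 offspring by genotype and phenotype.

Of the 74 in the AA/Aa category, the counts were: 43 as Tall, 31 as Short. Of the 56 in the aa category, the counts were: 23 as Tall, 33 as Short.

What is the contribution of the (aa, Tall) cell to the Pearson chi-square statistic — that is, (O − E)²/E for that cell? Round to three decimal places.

1.037

Row total (aa) = 56; column total (Tall) = 66; N = 130.
Expected count E = 56 × 66 / 130 = 28.4308.
Contribution = (O − E)²/E = (23 − 28.4308)² / 28.4308 = 1.037.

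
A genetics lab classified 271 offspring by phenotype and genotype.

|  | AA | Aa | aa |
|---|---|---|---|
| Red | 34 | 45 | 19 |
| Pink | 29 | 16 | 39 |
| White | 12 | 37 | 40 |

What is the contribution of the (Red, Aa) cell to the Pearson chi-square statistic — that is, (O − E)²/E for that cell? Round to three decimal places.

Row total (Red) = 98; column total (Aa) = 98; N = 271.
Expected count E = 98 × 98 / 271 = 35.4391.
Contribution = (O − E)²/E = (45 − 35.4391)² / 35.4391 = 2.579.

2.579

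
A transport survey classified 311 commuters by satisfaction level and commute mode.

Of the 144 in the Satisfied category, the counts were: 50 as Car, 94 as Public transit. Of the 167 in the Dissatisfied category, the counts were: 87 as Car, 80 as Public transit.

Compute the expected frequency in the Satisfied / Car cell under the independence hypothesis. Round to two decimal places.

Row total (Satisfied) = 144; column total (Car) = 137; grand total N = 311.
Expected count = (row total × column total) / N = 144 × 137 / 311 = 63.43.

63.43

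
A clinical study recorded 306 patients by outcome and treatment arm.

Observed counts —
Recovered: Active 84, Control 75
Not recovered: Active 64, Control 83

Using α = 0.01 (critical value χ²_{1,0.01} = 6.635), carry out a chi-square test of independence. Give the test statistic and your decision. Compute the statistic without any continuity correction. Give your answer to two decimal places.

Row totals: 159, 147. Column totals: 148, 158. Grand total N = 306.
Expected counts (row total × column total / N):
  Recovered, Active: 159×148/306 = 76.902
  Recovered, Control: 159×158/306 = 82.098
  Not recovered, Active: 147×148/306 = 71.098
  Not recovered, Control: 147×158/306 = 75.902
Contributions (O − E)²/E:
  (84 − 76.902)²/76.902 = 0.6551
  (75 − 82.098)²/82.098 = 0.6137
  (64 − 71.098)²/71.098 = 0.7086
  (83 − 75.902)²/75.902 = 0.6638
χ² = 0.6551 + 0.6137 + 0.7086 + 0.6638 = 2.64
df = (2−1)(2−1) = 1. Since 2.64 < 6.635, fail to reject the null hypothesis of independence at α = 0.01.

2.64; fail to reject H₀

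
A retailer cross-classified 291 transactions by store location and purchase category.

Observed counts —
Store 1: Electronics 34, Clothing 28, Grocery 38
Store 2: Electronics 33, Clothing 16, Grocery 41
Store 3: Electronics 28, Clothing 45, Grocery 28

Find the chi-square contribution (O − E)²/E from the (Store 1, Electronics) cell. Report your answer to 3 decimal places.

0.056

Row total (Store 1) = 100; column total (Electronics) = 95; N = 291.
Expected count E = 100 × 95 / 291 = 32.6460.
Contribution = (O − E)²/E = (34 − 32.6460)² / 32.6460 = 0.056.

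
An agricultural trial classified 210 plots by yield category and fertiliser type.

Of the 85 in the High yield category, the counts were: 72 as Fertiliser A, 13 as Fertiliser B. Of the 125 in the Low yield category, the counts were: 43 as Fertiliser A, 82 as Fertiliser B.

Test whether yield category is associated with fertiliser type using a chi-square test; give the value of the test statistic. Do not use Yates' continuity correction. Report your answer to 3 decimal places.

Row totals: 85, 125. Column totals: 115, 95. Grand total N = 210.
Expected counts (row total × column total / N):
  High yield, Fertiliser A: 85×115/210 = 46.5476
  High yield, Fertiliser B: 85×95/210 = 38.4524
  Low yield, Fertiliser A: 125×115/210 = 68.4524
  Low yield, Fertiliser B: 125×95/210 = 56.5476
Contributions (O − E)²/E:
  (72 − 46.5476)²/46.5476 = 13.9175
  (13 − 38.4524)²/38.4524 = 16.8474
  (43 − 68.4524)²/68.4524 = 9.4639
  (82 − 56.5476)²/56.5476 = 11.4563
χ² = 13.9175 + 16.8474 + 9.4639 + 11.4563 = 51.685

51.685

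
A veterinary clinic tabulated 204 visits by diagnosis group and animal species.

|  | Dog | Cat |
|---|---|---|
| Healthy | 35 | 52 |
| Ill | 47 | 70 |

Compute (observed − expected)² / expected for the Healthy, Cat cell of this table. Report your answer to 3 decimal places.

Row total (Healthy) = 87; column total (Cat) = 122; N = 204.
Expected count E = 87 × 122 / 204 = 52.0294.
Contribution = (O − E)²/E = (52 − 52.0294)² / 52.0294 = 0.000.

0.000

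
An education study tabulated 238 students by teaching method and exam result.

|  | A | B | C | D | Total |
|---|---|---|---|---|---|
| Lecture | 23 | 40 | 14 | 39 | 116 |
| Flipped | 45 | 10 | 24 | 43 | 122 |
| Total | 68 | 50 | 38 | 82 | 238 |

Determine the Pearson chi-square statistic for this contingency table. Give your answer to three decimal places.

Grand total N = 238.
Expected counts (row total × column total / N):
  Lecture, A: 116×68/238 = 33.1429
  Lecture, B: 116×50/238 = 24.3697
  Lecture, C: 116×38/238 = 18.5210
  Lecture, D: 116×82/238 = 39.9664
  Flipped, A: 122×68/238 = 34.8571
  Flipped, B: 122×50/238 = 25.6303
  Flipped, C: 122×38/238 = 19.4790
  Flipped, D: 122×82/238 = 42.0336
Contributions (O − E)²/E:
  (23 − 33.1429)²/33.1429 = 3.1041
  (40 − 24.3697)²/24.3697 = 10.0250
  (14 − 18.5210)²/18.5210 = 1.1036
  (39 − 39.9664)²/39.9664 = 0.0234
  (45 − 34.8571)²/34.8571 = 2.9514
  (10 − 25.6303)²/25.6303 = 9.5319
  (24 − 19.4790)²/19.4790 = 1.0493
  (43 − 42.0336)²/42.0336 = 0.0222
χ² = 3.1041 + 10.0250 + 1.1036 + 0.0234 + 2.9514 + 9.5319 + 1.0493 + 0.0222 = 27.811

27.811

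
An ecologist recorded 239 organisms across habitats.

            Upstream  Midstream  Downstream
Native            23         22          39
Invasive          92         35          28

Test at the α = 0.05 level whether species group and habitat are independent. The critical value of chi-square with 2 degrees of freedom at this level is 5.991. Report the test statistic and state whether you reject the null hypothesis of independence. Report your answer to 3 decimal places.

27.506; reject H₀

Row totals: 84, 155. Column totals: 115, 57, 67. Grand total N = 239.
Expected counts (row total × column total / N):
  Native, Upstream: 84×115/239 = 40.41841
  Native, Midstream: 84×57/239 = 20.03347
  Native, Downstream: 84×67/239 = 23.54812
  Invasive, Upstream: 155×115/239 = 74.58159
  Invasive, Midstream: 155×57/239 = 36.96653
  Invasive, Downstream: 155×67/239 = 43.45188
Contributions (O − E)²/E:
  (23 − 40.41841)²/40.41841 = 7.5065
  (22 − 20.03347)²/20.03347 = 0.1930
  (39 − 23.54812)²/23.54812 = 10.1393
  (92 − 74.58159)²/74.58159 = 4.0680
  (35 − 36.96653)²/36.96653 = 0.1046
  (28 − 43.45188)²/43.45188 = 5.4948
χ² = 7.5065 + 0.1930 + 10.1393 + 4.0680 + 0.1046 + 5.4948 = 27.506
df = (2−1)(3−1) = 2. Since 27.506 > 5.991, reject the null hypothesis of independence at α = 0.05.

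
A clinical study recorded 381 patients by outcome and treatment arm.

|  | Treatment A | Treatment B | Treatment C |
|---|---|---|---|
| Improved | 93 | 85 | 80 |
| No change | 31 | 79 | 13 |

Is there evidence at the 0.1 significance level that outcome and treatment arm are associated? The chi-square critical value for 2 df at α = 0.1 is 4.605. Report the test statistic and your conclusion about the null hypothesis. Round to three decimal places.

Row totals: 258, 123. Column totals: 124, 164, 93. Grand total N = 381.
Expected counts (row total × column total / N):
  Improved, Treatment A: 258×124/381 = 83.9685
  Improved, Treatment B: 258×164/381 = 111.0551
  Improved, Treatment C: 258×93/381 = 62.9764
  No change, Treatment A: 123×124/381 = 40.0315
  No change, Treatment B: 123×164/381 = 52.9449
  No change, Treatment C: 123×93/381 = 30.0236
Contributions (O − E)²/E:
  (93 − 83.9685)²/83.9685 = 0.9714
  (85 − 111.0551)²/111.0551 = 6.1129
  (80 − 62.9764)²/62.9764 = 4.6018
  (31 − 40.0315)²/40.0315 = 2.0376
  (79 − 52.9449)²/52.9449 = 12.8222
  (13 − 30.0236)²/30.0236 = 9.6525
χ² = 0.9714 + 6.1129 + 4.6018 + 2.0376 + 12.8222 + 9.6525 = 36.198
df = (2−1)(3−1) = 2. Since 36.198 > 4.605, reject the null hypothesis of independence at α = 0.1.

36.198; reject H₀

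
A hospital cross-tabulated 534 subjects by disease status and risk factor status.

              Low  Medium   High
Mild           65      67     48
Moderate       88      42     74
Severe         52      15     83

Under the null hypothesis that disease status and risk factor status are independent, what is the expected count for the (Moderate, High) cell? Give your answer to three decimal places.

78.315

Row total (Moderate) = 204; column total (High) = 205; grand total N = 534.
Expected count = (row total × column total) / N = 204 × 205 / 534 = 78.315.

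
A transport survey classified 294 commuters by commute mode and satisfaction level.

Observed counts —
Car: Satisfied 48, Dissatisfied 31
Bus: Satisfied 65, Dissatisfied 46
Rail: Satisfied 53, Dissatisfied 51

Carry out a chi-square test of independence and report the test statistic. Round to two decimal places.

2.07

Row totals: 79, 111, 104. Column totals: 166, 128. Grand total N = 294.
Expected counts (row total × column total / N):
  Car, Satisfied: 79×166/294 = 44.605
  Car, Dissatisfied: 79×128/294 = 34.395
  Bus, Satisfied: 111×166/294 = 62.673
  Bus, Dissatisfied: 111×128/294 = 48.327
  Rail, Satisfied: 104×166/294 = 58.721
  Rail, Dissatisfied: 104×128/294 = 45.279
Contributions (O − E)²/E:
  (48 − 44.605)²/44.605 = 0.2584
  (31 − 34.395)²/34.395 = 0.3351
  (65 − 62.673)²/62.673 = 0.0864
  (46 − 48.327)²/48.327 = 0.1120
  (53 − 58.721)²/58.721 = 0.5574
  (51 − 45.279)²/45.279 = 0.7228
χ² = 0.2584 + 0.3351 + 0.0864 + 0.1120 + 0.5574 + 0.7228 = 2.07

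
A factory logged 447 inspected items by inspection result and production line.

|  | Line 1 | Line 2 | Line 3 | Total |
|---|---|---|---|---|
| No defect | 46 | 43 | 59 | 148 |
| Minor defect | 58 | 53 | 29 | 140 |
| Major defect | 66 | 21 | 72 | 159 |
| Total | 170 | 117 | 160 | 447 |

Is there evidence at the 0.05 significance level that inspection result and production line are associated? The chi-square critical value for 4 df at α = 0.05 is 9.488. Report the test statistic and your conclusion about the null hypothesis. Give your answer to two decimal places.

Grand total N = 447.
Expected counts (row total × column total / N):
  No defect, Line 1: 148×170/447 = 56.286
  No defect, Line 2: 148×117/447 = 38.738
  No defect, Line 3: 148×160/447 = 52.975
  Minor defect, Line 1: 140×170/447 = 53.244
  Minor defect, Line 2: 140×117/447 = 36.644
  Minor defect, Line 3: 140×160/447 = 50.112
  Major defect, Line 1: 159×170/447 = 60.470
  Major defect, Line 2: 159×117/447 = 41.617
  Major defect, Line 3: 159×160/447 = 56.913
Contributions (O − E)²/E:
  (46 − 56.286)²/56.286 = 1.8797
  (43 − 38.738)²/38.738 = 0.4689
  (59 − 52.975)²/52.975 = 0.6852
  (58 − 53.244)²/53.244 = 0.4248
  (53 − 36.644)²/36.644 = 7.3005
  (29 − 50.112)²/50.112 = 8.8944
  (66 − 60.470)²/60.470 = 0.5057
  (21 − 41.617)²/41.617 = 10.2136
  (72 − 56.913)²/56.913 = 3.9994
χ² = 1.8797 + 0.4689 + 0.6852 + 0.4248 + 7.3005 + 8.8944 + 0.5057 + 10.2136 + 3.9994 = 34.37
df = (3−1)(3−1) = 4. Since 34.37 > 9.488, reject the null hypothesis of independence at α = 0.05.

34.37; reject H₀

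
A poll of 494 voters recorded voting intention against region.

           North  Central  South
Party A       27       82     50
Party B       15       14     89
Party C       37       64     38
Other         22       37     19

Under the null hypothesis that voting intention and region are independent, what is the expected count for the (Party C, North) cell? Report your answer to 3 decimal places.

Row total (Party C) = 139; column total (North) = 101; grand total N = 494.
Expected count = (row total × column total) / N = 139 × 101 / 494 = 28.419.

28.419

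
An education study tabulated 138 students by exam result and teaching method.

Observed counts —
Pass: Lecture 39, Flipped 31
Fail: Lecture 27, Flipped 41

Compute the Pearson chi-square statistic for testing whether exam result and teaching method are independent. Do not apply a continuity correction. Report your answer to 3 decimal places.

Row totals: 70, 68. Column totals: 66, 72. Grand total N = 138.
Expected counts (row total × column total / N):
  Pass, Lecture: 70×66/138 = 33.4783
  Pass, Flipped: 70×72/138 = 36.5217
  Fail, Lecture: 68×66/138 = 32.5217
  Fail, Flipped: 68×72/138 = 35.4783
Contributions (O − E)²/E:
  (39 − 33.4783)²/33.4783 = 0.9107
  (31 − 36.5217)²/36.5217 = 0.8348
  (27 − 32.5217)²/32.5217 = 0.9375
  (41 − 35.4783)²/35.4783 = 0.8594
χ² = 0.9107 + 0.8348 + 0.9375 + 0.8594 = 3.542

3.542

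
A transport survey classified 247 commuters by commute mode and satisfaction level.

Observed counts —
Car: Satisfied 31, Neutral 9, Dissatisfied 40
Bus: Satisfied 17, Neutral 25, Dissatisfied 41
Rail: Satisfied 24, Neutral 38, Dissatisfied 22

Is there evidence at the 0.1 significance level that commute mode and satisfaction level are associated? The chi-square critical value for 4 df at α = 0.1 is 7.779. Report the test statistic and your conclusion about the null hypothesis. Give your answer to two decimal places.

28.30; reject H₀

Row totals: 80, 83, 84. Column totals: 72, 72, 103. Grand total N = 247.
Expected counts (row total × column total / N):
  Car, Satisfied: 80×72/247 = 23.320
  Car, Neutral: 80×72/247 = 23.320
  Car, Dissatisfied: 80×103/247 = 33.360
  Bus, Satisfied: 83×72/247 = 24.194
  Bus, Neutral: 83×72/247 = 24.194
  Bus, Dissatisfied: 83×103/247 = 34.611
  Rail, Satisfied: 84×72/247 = 24.486
  Rail, Neutral: 84×72/247 = 24.486
  Rail, Dissatisfied: 84×103/247 = 35.028
Contributions (O − E)²/E:
  (31 − 23.320)²/23.320 = 2.5293
  (9 − 23.320)²/23.320 = 8.7934
  (40 − 33.360)²/33.360 = 1.3216
  (17 − 24.194)²/24.194 = 2.1391
  (25 − 24.194)²/24.194 = 0.0269
  (41 − 34.611)²/34.611 = 1.1794
  (24 − 24.486)²/24.486 = 0.0096
  (38 − 24.486)²/24.486 = 7.4585
  (22 − 35.028)²/35.028 = 4.8455
χ² = 2.5293 + 8.7934 + 1.3216 + 2.1391 + 0.0269 + 1.1794 + 0.0096 + 7.4585 + 4.8455 = 28.30
df = (3−1)(3−1) = 4. Since 28.30 > 7.779, reject the null hypothesis of independence at α = 0.1.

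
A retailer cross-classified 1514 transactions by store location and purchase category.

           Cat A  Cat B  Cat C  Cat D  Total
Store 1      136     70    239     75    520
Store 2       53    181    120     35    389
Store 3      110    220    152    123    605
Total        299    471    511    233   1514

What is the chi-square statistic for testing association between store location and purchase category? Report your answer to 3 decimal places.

Grand total N = 1514.
Expected counts (row total × column total / N):
  Store 1, Cat A: 520×299/1514 = 102.6948
  Store 1, Cat B: 520×471/1514 = 161.7701
  Store 1, Cat C: 520×511/1514 = 175.5086
  Store 1, Cat D: 520×233/1514 = 80.0264
  Store 2, Cat A: 389×299/1514 = 76.8236
  Store 2, Cat B: 389×471/1514 = 121.0165
  Store 2, Cat C: 389×511/1514 = 131.2939
  Store 2, Cat D: 389×233/1514 = 59.8659
  Store 3, Cat A: 605×299/1514 = 119.4815
  Store 3, Cat B: 605×471/1514 = 188.2133
  Store 3, Cat C: 605×511/1514 = 204.1975
  Store 3, Cat D: 605×233/1514 = 93.1077
Contributions (O − E)²/E:
  (136 − 102.6948)²/102.6948 = 10.8013
  (70 − 161.7701)²/161.7701 = 52.0600
  (239 − 175.5086)²/175.5086 = 22.9684
  (75 − 80.0264)²/80.0264 = 0.3157
  (53 − 76.8236)²/76.8236 = 7.3879
  (181 − 121.0165)²/121.0165 = 29.7317
  (120 − 131.2939)²/131.2939 = 0.9715
  (35 − 59.8659)²/59.8659 = 10.3283
  (110 − 119.4815)²/119.4815 = 0.7524
  (220 − 188.2133)²/188.2133 = 5.3683
  (152 − 204.1975)²/204.1975 = 13.3429
  (123 − 93.1077)²/93.1077 = 9.5969
χ² = 10.8013 + 52.0600 + 22.9684 + 0.3157 + 7.3879 + 29.7317 + 0.9715 + 10.3283 + 0.7524 + 5.3683 + 13.3429 + 9.5969 = 163.625

163.625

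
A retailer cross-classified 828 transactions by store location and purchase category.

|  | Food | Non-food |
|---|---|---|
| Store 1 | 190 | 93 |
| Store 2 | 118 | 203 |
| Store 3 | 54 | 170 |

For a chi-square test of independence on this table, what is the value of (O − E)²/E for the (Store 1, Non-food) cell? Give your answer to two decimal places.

Row total (Store 1) = 283; column total (Non-food) = 466; N = 828.
Expected count E = 283 × 466 / 828 = 159.273.
Contribution = (O − E)²/E = (93 − 159.273)² / 159.273 = 27.58.

27.58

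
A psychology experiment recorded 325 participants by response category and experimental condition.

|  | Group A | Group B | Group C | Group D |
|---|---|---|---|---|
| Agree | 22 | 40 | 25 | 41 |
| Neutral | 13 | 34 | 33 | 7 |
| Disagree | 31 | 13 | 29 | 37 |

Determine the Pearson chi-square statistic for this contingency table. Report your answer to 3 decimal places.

41.790

Row totals: 128, 87, 110. Column totals: 66, 87, 87, 85. Grand total N = 325.
Expected counts (row total × column total / N):
  Agree, Group A: 128×66/325 = 25.9938
  Agree, Group B: 128×87/325 = 34.2646
  Agree, Group C: 128×87/325 = 34.2646
  Agree, Group D: 128×85/325 = 33.4769
  Neutral, Group A: 87×66/325 = 17.6677
  Neutral, Group B: 87×87/325 = 23.2892
  Neutral, Group C: 87×87/325 = 23.2892
  Neutral, Group D: 87×85/325 = 22.7538
  Disagree, Group A: 110×66/325 = 22.3385
  Disagree, Group B: 110×87/325 = 29.4462
  Disagree, Group C: 110×87/325 = 29.4462
  Disagree, Group D: 110×85/325 = 28.7692
Contributions (O − E)²/E:
  (22 − 25.9938)²/25.9938 = 0.6136
  (40 − 34.2646)²/34.2646 = 0.9600
  (25 − 34.2646)²/34.2646 = 2.5050
  (41 − 33.4769)²/33.4769 = 1.6906
  (13 − 17.6677)²/17.6677 = 1.2332
  (34 − 23.2892)²/23.2892 = 4.9259
  (33 − 23.2892)²/23.2892 = 4.0491
  (7 − 22.7538)²/22.7538 = 10.9073
  (31 − 22.3385)²/22.3385 = 3.3584
  (13 − 29.4462)²/29.4462 = 9.1855
  (29 − 29.4462)²/29.4462 = 0.0068
  (37 − 28.7692)²/28.7692 = 2.3548
χ² = 0.6136 + 0.9600 + 2.5050 + 1.6906 + 1.2332 + 4.9259 + 4.0491 + 10.9073 + 3.3584 + 9.1855 + 0.0068 + 2.3548 = 41.790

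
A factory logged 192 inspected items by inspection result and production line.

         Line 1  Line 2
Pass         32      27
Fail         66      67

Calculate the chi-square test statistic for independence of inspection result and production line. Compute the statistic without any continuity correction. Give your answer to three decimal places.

0.348

Row totals: 59, 133. Column totals: 98, 94. Grand total N = 192.
Expected counts (row total × column total / N):
  Pass, Line 1: 59×98/192 = 30.1146
  Pass, Line 2: 59×94/192 = 28.8854
  Fail, Line 1: 133×98/192 = 67.8854
  Fail, Line 2: 133×94/192 = 65.1146
Contributions (O − E)²/E:
  (32 − 30.1146)²/30.1146 = 0.1180
  (27 − 28.8854)²/28.8854 = 0.1231
  (66 − 67.8854)²/67.8854 = 0.0524
  (67 − 65.1146)²/65.1146 = 0.0546
χ² = 0.1180 + 0.1231 + 0.0524 + 0.0546 = 0.348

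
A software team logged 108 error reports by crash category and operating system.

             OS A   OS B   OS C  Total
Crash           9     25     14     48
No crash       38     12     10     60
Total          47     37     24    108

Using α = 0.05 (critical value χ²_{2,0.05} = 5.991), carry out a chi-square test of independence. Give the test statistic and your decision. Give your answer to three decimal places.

22.067; reject H₀

Grand total N = 108.
Expected counts (row total × column total / N):
  Crash, OS A: 48×47/108 = 20.8889
  Crash, OS B: 48×37/108 = 16.4444
  Crash, OS C: 48×24/108 = 10.6667
  No crash, OS A: 60×47/108 = 26.1111
  No crash, OS B: 60×37/108 = 20.5556
  No crash, OS C: 60×24/108 = 13.3333
Contributions (O − E)²/E:
  (9 − 20.8889)²/20.8889 = 6.7666
  (25 − 16.4444)²/16.4444 = 4.4513
  (14 − 10.6667)²/10.6667 = 1.0416
  (38 − 26.1111)²/26.1111 = 5.4133
  (12 − 20.5556)²/20.5556 = 3.5610
  (10 − 13.3333)²/13.3333 = 0.8333
χ² = 6.7666 + 4.4513 + 1.0416 + 5.4133 + 3.5610 + 0.8333 = 22.067
df = (2−1)(3−1) = 2. Since 22.067 > 5.991, reject the null hypothesis of independence at α = 0.05.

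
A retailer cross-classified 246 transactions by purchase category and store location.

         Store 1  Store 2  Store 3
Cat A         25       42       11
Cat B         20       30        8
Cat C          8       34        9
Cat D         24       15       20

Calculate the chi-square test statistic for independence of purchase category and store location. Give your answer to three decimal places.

24.684

Row totals: 78, 58, 51, 59. Column totals: 77, 121, 48. Grand total N = 246.
Expected counts (row total × column total / N):
  Cat A, Store 1: 78×77/246 = 24.41463
  Cat A, Store 2: 78×121/246 = 38.36585
  Cat A, Store 3: 78×48/246 = 15.21951
  Cat B, Store 1: 58×77/246 = 18.15447
  Cat B, Store 2: 58×121/246 = 28.52846
  Cat B, Store 3: 58×48/246 = 11.31707
  Cat C, Store 1: 51×77/246 = 15.96341
  Cat C, Store 2: 51×121/246 = 25.08537
  Cat C, Store 3: 51×48/246 = 9.95122
  Cat D, Store 1: 59×77/246 = 18.46748
  Cat D, Store 2: 59×121/246 = 29.02033
  Cat D, Store 3: 59×48/246 = 11.51220
Contributions (O − E)²/E:
  (25 − 24.41463)²/24.41463 = 0.0140
  (42 − 38.36585)²/38.36585 = 0.3442
  (11 − 15.21951)²/15.21951 = 1.1698
  (20 − 18.15447)²/18.15447 = 0.1876
  (30 − 28.52846)²/28.52846 = 0.0759
  (8 − 11.31707)²/11.31707 = 0.9722
  (8 − 15.96341)²/15.96341 = 3.9726
  (34 − 25.08537)²/25.08537 = 3.1680
  (9 − 9.95122)²/9.95122 = 0.0909
  (24 − 18.46748)²/18.46748 = 1.6574
  (15 − 29.02033)²/29.02033 = 6.7735
  (20 − 11.51220)²/11.51220 = 6.2579
χ² = 0.0140 + 0.3442 + 1.1698 + 0.1876 + 0.0759 + 0.9722 + 3.9726 + 3.1680 + 0.0909 + 1.6574 + 6.7735 + 6.2579 = 24.684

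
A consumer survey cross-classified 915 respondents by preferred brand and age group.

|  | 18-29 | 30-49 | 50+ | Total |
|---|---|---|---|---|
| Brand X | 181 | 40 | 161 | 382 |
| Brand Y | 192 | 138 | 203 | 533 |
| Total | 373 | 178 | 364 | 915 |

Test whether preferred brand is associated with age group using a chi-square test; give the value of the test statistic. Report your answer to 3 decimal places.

Grand total N = 915.
Expected counts (row total × column total / N):
  Brand X, 18-29: 382×373/915 = 155.7224
  Brand X, 30-49: 382×178/915 = 74.3126
  Brand X, 50+: 382×364/915 = 151.9650
  Brand Y, 18-29: 533×373/915 = 217.2776
  Brand Y, 30-49: 533×178/915 = 103.6874
  Brand Y, 50+: 533×364/915 = 212.0350
Contributions (O − E)²/E:
  (181 − 155.7224)²/155.7224 = 4.1032
  (40 − 74.3126)²/74.3126 = 15.8433
  (161 − 151.9650)²/151.9650 = 0.5372
  (192 − 217.2776)²/217.2776 = 2.9407
  (138 − 103.6874)²/103.6874 = 11.3548
  (203 − 212.0350)²/212.0350 = 0.3850
χ² = 4.1032 + 15.8433 + 0.5372 + 2.9407 + 11.3548 + 0.3850 = 35.164

35.164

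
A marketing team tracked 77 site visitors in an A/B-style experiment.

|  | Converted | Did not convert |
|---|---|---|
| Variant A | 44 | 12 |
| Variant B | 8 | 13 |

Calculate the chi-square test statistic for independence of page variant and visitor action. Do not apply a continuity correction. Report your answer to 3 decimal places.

Row totals: 56, 21. Column totals: 52, 25. Grand total N = 77.
Expected counts (row total × column total / N):
  Variant A, Converted: 56×52/77 = 37.8182
  Variant A, Did not convert: 56×25/77 = 18.1818
  Variant B, Converted: 21×52/77 = 14.1818
  Variant B, Did not convert: 21×25/77 = 6.8182
Contributions (O − E)²/E:
  (44 − 37.8182)²/37.8182 = 1.0105
  (12 − 18.1818)²/18.1818 = 2.1018
  (8 − 14.1818)²/14.1818 = 2.6946
  (13 − 6.8182)²/6.8182 = 5.6048
χ² = 1.0105 + 2.1018 + 2.6946 + 5.6048 = 11.412

11.412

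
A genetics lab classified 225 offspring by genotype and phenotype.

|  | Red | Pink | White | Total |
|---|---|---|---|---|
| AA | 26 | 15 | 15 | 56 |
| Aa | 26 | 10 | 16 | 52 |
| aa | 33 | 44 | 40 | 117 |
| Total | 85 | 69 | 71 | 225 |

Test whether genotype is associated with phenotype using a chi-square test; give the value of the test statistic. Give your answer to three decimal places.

Grand total N = 225.
Expected counts (row total × column total / N):
  AA, Red: 56×85/225 = 21.1556
  AA, Pink: 56×69/225 = 17.1733
  AA, White: 56×71/225 = 17.6711
  Aa, Red: 52×85/225 = 19.6444
  Aa, Pink: 52×69/225 = 15.9467
  Aa, White: 52×71/225 = 16.4089
  aa, Red: 117×85/225 = 44.2000
  aa, Pink: 117×69/225 = 35.8800
  aa, White: 117×71/225 = 36.9200
Contributions (O − E)²/E:
  (26 − 21.1556)²/21.1556 = 1.1093
  (15 − 17.1733)²/17.1733 = 0.2750
  (15 − 17.6711)²/17.6711 = 0.4038
  (26 − 19.6444)²/19.6444 = 2.0562
  (10 − 15.9467)²/15.9467 = 2.2176
  (16 − 16.4089)²/16.4089 = 0.0102
  (33 − 44.2000)²/44.2000 = 2.8380
  (44 − 35.8800)²/35.8800 = 1.8376
  (40 − 36.9200)²/36.9200 = 0.2569
χ² = 1.1093 + 0.2750 + 0.4038 + 2.0562 + 2.2176 + 0.0102 + 2.8380 + 1.8376 + 0.2569 = 11.005

11.005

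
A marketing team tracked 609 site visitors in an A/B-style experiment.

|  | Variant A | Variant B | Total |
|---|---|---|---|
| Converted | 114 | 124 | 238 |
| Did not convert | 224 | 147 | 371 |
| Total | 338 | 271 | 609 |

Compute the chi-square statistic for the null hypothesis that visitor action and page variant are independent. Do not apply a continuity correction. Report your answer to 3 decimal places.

9.141

Grand total N = 609.
Expected counts (row total × column total / N):
  Converted, Variant A: 238×338/609 = 132.0920
  Converted, Variant B: 238×271/609 = 105.9080
  Did not convert, Variant A: 371×338/609 = 205.9080
  Did not convert, Variant B: 371×271/609 = 165.0920
Contributions (O − E)²/E:
  (114 − 132.0920)²/132.0920 = 2.4780
  (124 − 105.9080)²/105.9080 = 3.0906
  (224 − 205.9080)²/205.9080 = 1.5896
  (147 − 165.0920)²/165.0920 = 1.9827
χ² = 2.4780 + 3.0906 + 1.5896 + 1.9827 = 9.141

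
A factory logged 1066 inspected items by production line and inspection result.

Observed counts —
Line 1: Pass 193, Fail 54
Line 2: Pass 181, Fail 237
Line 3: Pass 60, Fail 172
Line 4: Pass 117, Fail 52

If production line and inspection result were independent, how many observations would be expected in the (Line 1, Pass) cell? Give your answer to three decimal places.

Row total (Line 1) = 247; column total (Pass) = 551; grand total N = 1066.
Expected count = (row total × column total) / N = 247 × 551 / 1066 = 127.671.

127.671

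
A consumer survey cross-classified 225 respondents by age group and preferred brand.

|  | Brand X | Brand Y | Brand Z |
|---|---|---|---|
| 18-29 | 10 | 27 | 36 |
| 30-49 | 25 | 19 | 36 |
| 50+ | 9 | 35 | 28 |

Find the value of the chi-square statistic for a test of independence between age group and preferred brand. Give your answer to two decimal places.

Row totals: 73, 80, 72. Column totals: 44, 81, 100. Grand total N = 225.
Expected counts (row total × column total / N):
  18-29, Brand X: 73×44/225 = 14.2756
  18-29, Brand Y: 73×81/225 = 26.2800
  18-29, Brand Z: 73×100/225 = 32.4444
  30-49, Brand X: 80×44/225 = 15.6444
  30-49, Brand Y: 80×81/225 = 28.8000
  30-49, Brand Z: 80×100/225 = 35.5556
  50+, Brand X: 72×44/225 = 14.0800
  50+, Brand Y: 72×81/225 = 25.9200
  50+, Brand Z: 72×100/225 = 32.0000
Contributions (O − E)²/E:
  (10 − 14.2756)²/14.2756 = 1.2806
  (27 − 26.2800)²/26.2800 = 0.0197
  (36 − 32.4444)²/32.4444 = 0.3897
  (25 − 15.6444)²/15.6444 = 5.5948
  (19 − 28.8000)²/28.8000 = 3.3347
  (36 − 35.5556)²/35.5556 = 0.0056
  (9 − 14.0800)²/14.0800 = 1.8328
  (35 − 25.9200)²/25.9200 = 3.1808
  (28 − 32.0000)²/32.0000 = 0.5000
χ² = 1.2806 + 0.0197 + 0.3897 + 5.5948 + 3.3347 + 0.0056 + 1.8328 + 3.1808 + 0.5000 = 16.14

16.14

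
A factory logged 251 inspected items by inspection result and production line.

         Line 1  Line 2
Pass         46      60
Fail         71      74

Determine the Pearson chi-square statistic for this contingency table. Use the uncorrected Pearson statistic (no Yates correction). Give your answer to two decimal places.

0.76

Row totals: 106, 145. Column totals: 117, 134. Grand total N = 251.
Expected counts (row total × column total / N):
  Pass, Line 1: 106×117/251 = 49.410
  Pass, Line 2: 106×134/251 = 56.590
  Fail, Line 1: 145×117/251 = 67.590
  Fail, Line 2: 145×134/251 = 77.410
Contributions (O − E)²/E:
  (46 − 49.410)²/49.410 = 0.2353
  (60 − 56.590)²/56.590 = 0.2055
  (71 − 67.590)²/67.590 = 0.1720
  (74 − 77.410)²/77.410 = 0.1502
χ² = 0.2353 + 0.2055 + 0.1720 + 0.1502 = 0.76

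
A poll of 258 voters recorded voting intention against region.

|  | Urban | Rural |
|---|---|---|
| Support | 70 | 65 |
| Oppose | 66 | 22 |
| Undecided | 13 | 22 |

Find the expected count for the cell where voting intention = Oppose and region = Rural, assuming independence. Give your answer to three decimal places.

37.178

Row total (Oppose) = 88; column total (Rural) = 109; grand total N = 258.
Expected count = (row total × column total) / N = 88 × 109 / 258 = 37.178.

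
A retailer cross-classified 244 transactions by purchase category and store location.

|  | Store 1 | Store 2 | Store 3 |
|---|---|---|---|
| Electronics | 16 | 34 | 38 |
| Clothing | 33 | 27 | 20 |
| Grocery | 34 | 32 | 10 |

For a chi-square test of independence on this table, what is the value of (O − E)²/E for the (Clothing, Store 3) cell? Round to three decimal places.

Row total (Clothing) = 80; column total (Store 3) = 68; N = 244.
Expected count E = 80 × 68 / 244 = 22.2951.
Contribution = (O − E)²/E = (20 − 22.2951)² / 22.2951 = 0.236.

0.236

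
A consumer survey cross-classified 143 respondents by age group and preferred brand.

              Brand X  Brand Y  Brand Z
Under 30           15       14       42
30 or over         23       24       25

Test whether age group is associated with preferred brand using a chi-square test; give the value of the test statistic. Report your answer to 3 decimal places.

Row totals: 71, 72. Column totals: 38, 38, 67. Grand total N = 143.
Expected counts (row total × column total / N):
  Under 30, Brand X: 71×38/143 = 18.8671
  Under 30, Brand Y: 71×38/143 = 18.8671
  Under 30, Brand Z: 71×67/143 = 33.2657
  30 or over, Brand X: 72×38/143 = 19.1329
  30 or over, Brand Y: 72×38/143 = 19.1329
  30 or over, Brand Z: 72×67/143 = 33.7343
Contributions (O − E)²/E:
  (15 − 18.8671)²/18.8671 = 0.7926
  (14 − 18.8671)²/18.8671 = 1.2556
  (42 − 33.2657)²/33.2657 = 2.2933
  (23 − 19.1329)²/19.1329 = 0.7816
  (24 − 19.1329)²/19.1329 = 1.2381
  (25 − 33.7343)²/33.7343 = 2.2614
χ² = 0.7926 + 1.2556 + 2.2933 + 0.7816 + 1.2381 + 2.2614 = 8.623

8.623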